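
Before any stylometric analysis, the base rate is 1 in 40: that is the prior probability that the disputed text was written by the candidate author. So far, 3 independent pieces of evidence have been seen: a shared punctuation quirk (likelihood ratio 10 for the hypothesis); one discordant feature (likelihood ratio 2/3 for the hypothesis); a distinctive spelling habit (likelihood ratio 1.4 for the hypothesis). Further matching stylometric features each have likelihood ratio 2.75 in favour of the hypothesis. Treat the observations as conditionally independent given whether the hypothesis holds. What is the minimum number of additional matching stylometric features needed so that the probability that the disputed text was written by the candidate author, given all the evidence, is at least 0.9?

4

Prior odds = 0.025/0.975 = 1/39.
Combined Bayes factor of the evidence already in hand = 10 × (2/3) × 1.4 = 28/3.
Odds after that evidence = (1/39) × 28/3 = 28/117.
Target odds = 0.9/0.1 = 9.
Need 2.75ⁿ ≥ 9 ÷ (28/117) = 1053/28.
2.75³ = 20.796875 falls short of 1053/28 but 2.75⁴ = 57.19140625 reaches it, so n = 4.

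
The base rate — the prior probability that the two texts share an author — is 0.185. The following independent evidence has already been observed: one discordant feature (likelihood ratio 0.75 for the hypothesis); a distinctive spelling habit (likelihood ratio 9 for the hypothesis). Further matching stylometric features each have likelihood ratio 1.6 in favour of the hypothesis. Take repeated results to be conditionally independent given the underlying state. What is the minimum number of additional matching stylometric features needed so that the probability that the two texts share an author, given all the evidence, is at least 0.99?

9

Prior odds = 0.185/0.815 = 37/163.
Combined Bayes factor of the evidence already in hand = 0.75 × 9 = 6.75.
Odds after that evidence = (37/163) × 6.75 = 999/652.
Target odds = 0.99/0.01 = 99.
Need 1.6ⁿ ≥ 99 ÷ (999/652) = 7172/111.
1.6⁸ = 16777216/390625 falls short of 7172/111 but 1.6⁹ = 134217728/1953125 reaches it, so n = 9.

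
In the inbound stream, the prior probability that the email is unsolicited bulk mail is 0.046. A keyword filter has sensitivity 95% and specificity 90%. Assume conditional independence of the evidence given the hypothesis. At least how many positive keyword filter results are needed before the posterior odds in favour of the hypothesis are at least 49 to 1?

4

Prior odds = 0.046/0.954 = 23/477.
False-positive rate = 1 − 0.9 = 0.1; likelihood ratio of a positive = 0.95/0.1 = 9.5.
Target odds = 49.
Need (23/477) × 9.5ⁿ ≥ 49, i.e. 9.5ⁿ ≥ 23373/23.
9.5³ = 857.375 falls short of 23373/23 but 9.5⁴ = 8145.0625 reaches it, so n = 4.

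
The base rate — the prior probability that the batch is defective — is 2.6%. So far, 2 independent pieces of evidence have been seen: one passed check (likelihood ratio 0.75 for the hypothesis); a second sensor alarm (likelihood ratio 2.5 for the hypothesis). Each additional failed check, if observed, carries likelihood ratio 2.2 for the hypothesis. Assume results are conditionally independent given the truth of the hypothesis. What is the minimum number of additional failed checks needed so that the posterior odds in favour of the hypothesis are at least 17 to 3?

6

Prior odds = 0.026/0.974 = 13/487.
Combined Bayes factor of the evidence already in hand = 0.75 × 2.5 = 1.875.
Odds after that evidence = (13/487) × 1.875 = 195/3896.
Target odds = 17/3.
Need 2.2ⁿ ≥ 17/3 ÷ (195/3896) = 66232/585.
2.2⁵ = 51.53632 falls short of 66232/585 but 2.2⁶ = 1771561/15625 reaches it, so n = 6.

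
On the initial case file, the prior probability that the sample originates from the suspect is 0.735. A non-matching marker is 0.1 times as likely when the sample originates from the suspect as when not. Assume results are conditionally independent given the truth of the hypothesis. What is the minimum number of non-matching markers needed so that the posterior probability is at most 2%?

3

Prior odds: 0.735 ÷ 0.265 = 147/53.
Likelihood ratio per non-matching marker = 0.1.
Target odds: 0.02 ÷ 0.98 = 1/49.
Require 0.1ⁿ ≤ 1/49 ÷ (147/53) = 53/7203.
0.1² = 0.01 is still above 53/7203 but 0.1³ = 0.001 is at or below it, so n = 3.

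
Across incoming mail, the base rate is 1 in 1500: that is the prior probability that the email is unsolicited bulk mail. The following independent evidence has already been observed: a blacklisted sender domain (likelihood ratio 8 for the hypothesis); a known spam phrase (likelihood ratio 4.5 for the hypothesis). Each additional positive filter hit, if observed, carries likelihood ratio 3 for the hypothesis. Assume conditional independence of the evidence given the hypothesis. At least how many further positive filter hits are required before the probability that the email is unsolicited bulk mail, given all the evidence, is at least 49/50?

Prior odds = (1/1500)/(1499/1500) = 1/1499.
Combined Bayes factor of the evidence already in hand = 8 × 4.5 = 36.
Odds after that evidence = (1/1499) × 36 = 36/1499.
Target odds = 0.98/0.02 = 49.
Need 3ⁿ ≥ 49 ÷ (36/1499) = 73451/36.
3⁶ = 729 falls short of 73451/36 but 3⁷ = 2187 reaches it, so n = 7.

7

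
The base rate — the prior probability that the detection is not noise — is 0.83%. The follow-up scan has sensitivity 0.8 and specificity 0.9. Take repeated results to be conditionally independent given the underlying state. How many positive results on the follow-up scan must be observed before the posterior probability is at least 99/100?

Prior odds = 0.0083/0.9917 = 83/9917.
False-positive rate = 1 − 0.9 = 0.1; likelihood ratio of a positive = 0.8/0.1 = 8.
Target odds: 0.99 ÷ 0.01 = 99.
Require 8ⁿ ≥ 99 ÷ (83/9917) = 981783/83.
8⁴ = 4096 falls short of 981783/83 but 8⁵ = 32768 reaches it, so n = 5.

5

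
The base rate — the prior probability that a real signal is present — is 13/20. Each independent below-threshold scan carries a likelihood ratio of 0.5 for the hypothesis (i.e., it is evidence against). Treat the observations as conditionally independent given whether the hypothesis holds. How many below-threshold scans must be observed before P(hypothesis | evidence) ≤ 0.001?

Prior odds: 0.65 ÷ 0.35 = 13/7.
Likelihood ratio per below-threshold scan = 0.5.
Target odds: 0.001 ÷ 0.999 = 1/999.
Require 0.5ⁿ ≤ 1/999 ÷ (13/7) = 7/12987.
0.5¹⁰ = 1/1024 is still above 7/12987 but 0.5¹¹ = 1/2048 is at or below it, so n = 11.

11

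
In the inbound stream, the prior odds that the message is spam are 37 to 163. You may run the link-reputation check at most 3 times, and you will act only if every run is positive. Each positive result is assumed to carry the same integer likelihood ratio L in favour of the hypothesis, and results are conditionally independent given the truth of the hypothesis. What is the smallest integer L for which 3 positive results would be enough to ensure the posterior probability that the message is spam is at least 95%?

5

Prior odds = 37/163.
Target odds = 0.95/0.05 = 19.
Need L³ ≥ 19 ÷ (37/163) = 3097/37.
4³ = 64 < 3097/37 ≤ 125 = 5³, so L = 5.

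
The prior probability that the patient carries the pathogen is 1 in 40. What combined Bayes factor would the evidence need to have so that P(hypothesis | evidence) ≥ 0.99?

3861

Prior odds = 0.025/0.975 = 1/39.
Target odds = 0.99/0.01 = 99.
Required Bayes factor = 99 ÷ (1/39) = 3861.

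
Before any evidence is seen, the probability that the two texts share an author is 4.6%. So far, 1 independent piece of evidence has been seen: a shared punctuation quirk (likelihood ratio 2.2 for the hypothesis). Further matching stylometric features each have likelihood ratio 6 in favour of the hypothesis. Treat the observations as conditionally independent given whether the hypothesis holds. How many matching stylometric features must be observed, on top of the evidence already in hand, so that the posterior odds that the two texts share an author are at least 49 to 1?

Prior odds = 0.046/0.954 = 23/477.
Bayes factor of the evidence already in hand = 2.2.
Odds after that evidence = (23/477) × 2.2 = 253/2385.
Target odds = 49.
Need 6ⁿ ≥ 49 ÷ (253/2385) = 116865/253.
6³ = 216 falls short of 116865/253 but 6⁴ = 1296 reaches it, so n = 4.

4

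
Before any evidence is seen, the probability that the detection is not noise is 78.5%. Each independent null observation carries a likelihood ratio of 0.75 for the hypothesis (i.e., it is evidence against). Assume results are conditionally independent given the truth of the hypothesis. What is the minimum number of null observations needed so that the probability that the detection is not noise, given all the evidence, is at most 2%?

19

Prior odds = 0.785/0.215 = 157/43.
Likelihood ratio per null observation = 0.75.
Target posterior odds = 0.02/0.98 = 1/49.
Require 0.75ⁿ ≤ 1/49 ÷ (157/43) = 43/7693.
0.75¹⁸ ≈0.00563771 is still above 43/7693 but 0.75¹⁹ ≈0.00422828 is at or below it, so n = 19.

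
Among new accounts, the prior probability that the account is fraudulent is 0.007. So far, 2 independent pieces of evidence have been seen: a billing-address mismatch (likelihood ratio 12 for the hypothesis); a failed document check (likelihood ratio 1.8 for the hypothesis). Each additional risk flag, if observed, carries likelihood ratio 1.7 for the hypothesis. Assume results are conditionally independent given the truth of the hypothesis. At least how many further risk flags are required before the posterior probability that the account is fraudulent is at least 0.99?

13

Prior odds = 0.007/0.993 = 7/993.
Combined Bayes factor of the evidence already in hand = 12 × 1.8 = 21.6.
Odds after that evidence = (7/993) × 21.6 = 252/1655.
Target odds = 0.99/0.01 = 99.
Need 1.7ⁿ ≥ 99 ÷ (252/1655) = 18205/28.
1.7¹² ≈582.622 falls short of 18205/28 but 1.7¹³ ≈990.458 reaches it, so n = 13.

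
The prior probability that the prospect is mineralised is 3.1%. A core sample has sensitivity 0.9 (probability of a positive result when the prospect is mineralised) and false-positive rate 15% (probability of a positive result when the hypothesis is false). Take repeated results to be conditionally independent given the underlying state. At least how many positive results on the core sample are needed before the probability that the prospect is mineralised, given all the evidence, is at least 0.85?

Prior odds: 0.031 ÷ 0.969 = 31/969.
Likelihood ratio of a positive result = 0.9/0.15 = 6.
Target posterior odds = 0.85/0.15 = 17/3.
Require 6ⁿ ≥ 17/3 ÷ (31/969) = 5491/31.
6² = 36 falls short of 5491/31 but 6³ = 216 reaches it, so n = 3.

3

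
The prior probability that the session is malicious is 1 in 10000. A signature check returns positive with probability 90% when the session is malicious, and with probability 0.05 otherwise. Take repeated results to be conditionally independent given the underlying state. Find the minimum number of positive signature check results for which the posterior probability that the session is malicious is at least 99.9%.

Prior odds: 0.0001 ÷ 0.9999 = 1/9999.
Likelihood ratio of a positive result = 0.9/0.05 = 18.
Target odds: 0.999 ÷ 0.001 = 999.
Require 18ⁿ ≥ 999 ÷ (1/9999) = 9989001.
18⁵ = 1889568 falls short of 9989001 but 18⁶ = 34012224 reaches it, so n = 6.

6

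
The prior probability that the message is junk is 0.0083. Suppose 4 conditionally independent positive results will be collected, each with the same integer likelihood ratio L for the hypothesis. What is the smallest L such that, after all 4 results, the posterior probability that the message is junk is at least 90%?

6

Prior odds = 0.0083/0.9917 = 83/9917.
Target odds = 0.9/0.1 = 9.
Need L⁴ ≥ 9 ÷ (83/9917) = 89253/83.
5⁴ = 625 < 89253/83 ≤ 1296 = 6⁴, so L = 6.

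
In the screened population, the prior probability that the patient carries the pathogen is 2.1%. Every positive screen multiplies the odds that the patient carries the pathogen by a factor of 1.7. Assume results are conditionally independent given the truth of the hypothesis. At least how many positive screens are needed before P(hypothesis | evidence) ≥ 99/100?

Prior odds: 0.021 ÷ 0.979 = 21/979.
Likelihood ratio per positive screen = 1.7.
Target posterior odds = 0.99/0.01 = 99.
Require 1.7ⁿ ≥ 99 ÷ (21/979) = 32307/7.
1.7¹⁵ ≈2862.42 falls short of 32307/7 but 1.7¹⁶ ≈4866.12 reaches it, so n = 16.

16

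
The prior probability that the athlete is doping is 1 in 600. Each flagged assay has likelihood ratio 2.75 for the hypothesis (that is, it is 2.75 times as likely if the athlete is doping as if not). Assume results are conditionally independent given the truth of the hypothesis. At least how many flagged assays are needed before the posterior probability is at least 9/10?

9

Prior odds = (1/600)/(599/600) = 1/599.
Likelihood ratio per flagged assay = 2.75.
Target odds: 0.9 ÷ 0.1 = 9.
Require 2.75ⁿ ≥ 9 ÷ (1/599) = 5391.
2.75⁸ = 214358881/65536 falls short of 5391 but 2.75⁹ ≈8994.86 reaches it, so n = 9.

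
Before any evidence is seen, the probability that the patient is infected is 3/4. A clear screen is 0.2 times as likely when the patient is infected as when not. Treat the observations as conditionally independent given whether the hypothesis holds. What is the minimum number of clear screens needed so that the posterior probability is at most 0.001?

5

Prior odds = 0.75/0.25 = 3.
Likelihood ratio per clear screen = 0.2.
Target posterior odds = 0.001/0.999 = 1/999.
Require 0.2ⁿ ≤ 1/999 ÷ 3 = 1/2997.
0.2⁴ = 0.0016 is still above 1/2997 but 0.2⁵ = 0.00032 is at or below it, so n = 5.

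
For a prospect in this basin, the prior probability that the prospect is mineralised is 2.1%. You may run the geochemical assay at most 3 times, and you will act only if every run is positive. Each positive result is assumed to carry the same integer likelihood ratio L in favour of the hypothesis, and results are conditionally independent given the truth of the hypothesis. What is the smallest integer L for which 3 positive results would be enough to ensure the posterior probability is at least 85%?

7

Prior odds = 0.021/0.979 = 21/979.
Target odds = 0.85/0.15 = 17/3.
Need L³ ≥ 17/3 ÷ (21/979) = 16643/63.
6³ = 216 < 16643/63 ≤ 343 = 7³, so L = 7.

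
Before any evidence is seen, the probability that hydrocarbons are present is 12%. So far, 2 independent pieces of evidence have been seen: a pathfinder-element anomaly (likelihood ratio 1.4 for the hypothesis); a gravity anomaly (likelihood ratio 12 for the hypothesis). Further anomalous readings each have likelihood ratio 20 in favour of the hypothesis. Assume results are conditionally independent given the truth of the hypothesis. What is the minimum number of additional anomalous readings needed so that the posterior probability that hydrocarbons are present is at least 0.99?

Prior odds = 0.12/0.88 = 3/22.
Combined Bayes factor of the evidence already in hand = 1.4 × 12 = 16.8.
Odds after that evidence = (3/22) × 16.8 = 126/55.
Target odds = 0.99/0.01 = 99.
Need 20ⁿ ≥ 99 ÷ (126/55) = 605/14.
20¹ = 20 falls short of 605/14 but 20² = 400 reaches it, so n = 2.

2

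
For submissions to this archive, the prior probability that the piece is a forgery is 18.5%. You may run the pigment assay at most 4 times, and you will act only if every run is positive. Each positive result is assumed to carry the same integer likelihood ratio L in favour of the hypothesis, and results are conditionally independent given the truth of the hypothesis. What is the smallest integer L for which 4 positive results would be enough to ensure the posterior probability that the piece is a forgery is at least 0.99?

Prior odds = 0.185/0.815 = 37/163.
Target odds = 0.99/0.01 = 99.
Need L⁴ ≥ 99 ÷ (37/163) = 16137/37.
4⁴ = 256 < 16137/37 ≤ 625 = 5⁴, so L = 5.

5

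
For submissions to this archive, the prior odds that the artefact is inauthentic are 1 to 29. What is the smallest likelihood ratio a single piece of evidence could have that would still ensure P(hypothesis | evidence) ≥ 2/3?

Prior odds = 1/29.
Target odds = (2/3)/(1/3) = 2.
Required Bayes factor = 2 ÷ (1/29) = 58.

58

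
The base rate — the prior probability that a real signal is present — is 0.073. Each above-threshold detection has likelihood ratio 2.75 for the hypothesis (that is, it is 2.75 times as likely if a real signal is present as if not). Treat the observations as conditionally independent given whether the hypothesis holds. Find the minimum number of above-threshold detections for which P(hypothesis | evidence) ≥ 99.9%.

Prior odds: 0.073 ÷ 0.927 = 73/927.
Likelihood ratio per above-threshold detection = 2.75.
Target posterior odds = 0.999/0.001 = 999.
Require 2.75ⁿ ≥ 999 ÷ (73/927) = 926073/73.
2.75⁹ ≈8994.86 falls short of 926073/73 but 2.75¹⁰ ≈24735.9 reaches it, so n = 10.

10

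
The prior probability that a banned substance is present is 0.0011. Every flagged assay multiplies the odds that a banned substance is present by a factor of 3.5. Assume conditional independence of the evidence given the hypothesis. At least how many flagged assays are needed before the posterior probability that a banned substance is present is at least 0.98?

9

Prior odds = 0.0011/0.9989 = 11/9989.
Likelihood ratio per flagged assay = 3.5.
Target posterior odds = 0.98/0.02 = 49.
Need (11/9989) × 3.5ⁿ ≥ 49, i.e. 3.5ⁿ ≥ 489461/11.
3.5⁸ = 5764801/256 falls short of 489461/11 but 3.5⁹ = 40353607/512 reaches it, so n = 9.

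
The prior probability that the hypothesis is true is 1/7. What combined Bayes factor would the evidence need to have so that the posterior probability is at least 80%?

Prior odds = (1/7)/(6/7) = 1/6.
Target odds = 0.8/0.2 = 4.
Required Bayes factor = 4 ÷ (1/6) = 24.

24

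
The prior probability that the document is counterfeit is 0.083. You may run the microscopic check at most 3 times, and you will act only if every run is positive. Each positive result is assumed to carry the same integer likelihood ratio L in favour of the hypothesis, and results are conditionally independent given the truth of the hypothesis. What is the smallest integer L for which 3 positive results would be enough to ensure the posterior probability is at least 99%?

Prior odds = 0.083/0.917 = 83/917.
Target odds = 0.99/0.01 = 99.
Need L³ ≥ 99 ÷ (83/917) = 90783/83.
10³ = 1000 < 90783/83 ≤ 1331 = 11³, so L = 11.

11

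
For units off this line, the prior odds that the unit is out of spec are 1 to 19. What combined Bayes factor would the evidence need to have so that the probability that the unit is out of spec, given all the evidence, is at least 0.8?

76

Prior odds = 1/19.
Target odds = 0.8/0.2 = 4.
Required Bayes factor = 4 ÷ (1/19) = 76.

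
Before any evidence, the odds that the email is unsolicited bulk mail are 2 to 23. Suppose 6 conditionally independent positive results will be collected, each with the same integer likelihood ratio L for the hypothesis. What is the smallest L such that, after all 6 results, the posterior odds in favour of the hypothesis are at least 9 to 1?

3

Prior odds = 2/23.
Target odds = 9.
Need L⁶ ≥ 9 ÷ (2/23) = 103.5.
2⁶ = 64 < 103.5 ≤ 729 = 3⁶, so L = 3.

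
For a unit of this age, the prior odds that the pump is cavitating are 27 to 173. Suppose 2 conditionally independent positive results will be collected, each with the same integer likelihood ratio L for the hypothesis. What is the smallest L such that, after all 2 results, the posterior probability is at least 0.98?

Prior odds = 27/173.
Target odds = 0.98/0.02 = 49.
Need L² ≥ 49 ÷ (27/173) = 8477/27.
17² = 289 < 8477/27 ≤ 324 = 18², so L = 18.

18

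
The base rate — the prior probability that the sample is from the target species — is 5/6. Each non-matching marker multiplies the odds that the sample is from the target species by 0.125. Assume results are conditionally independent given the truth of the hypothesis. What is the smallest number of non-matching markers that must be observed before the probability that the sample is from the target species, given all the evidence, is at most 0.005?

4

Prior odds: (5/6) ÷ (1/6) = 5.
Likelihood ratio per non-matching marker = 0.125.
Target odds: 0.005 ÷ 0.995 = 1/199.
Require 0.125ⁿ ≤ 1/199 ÷ 5 = 1/995.
0.125³ = 0.001953125 is still above 1/995 but 0.125⁴ = 1/4096 is at or below it, so n = 4.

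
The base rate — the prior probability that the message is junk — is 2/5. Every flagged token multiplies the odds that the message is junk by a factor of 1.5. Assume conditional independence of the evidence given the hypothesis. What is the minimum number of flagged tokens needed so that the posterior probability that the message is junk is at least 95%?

9

Prior odds = 0.4/0.6 = 2/3.
Likelihood ratio per flagged token = 1.5.
Target posterior odds = 0.95/0.05 = 19.
Require 1.5ⁿ ≥ 19 ÷ (2/3) = 28.5.
1.5⁸ = 25.62890625 falls short of 28.5 but 1.5⁹ = 19683/512 reaches it, so n = 9.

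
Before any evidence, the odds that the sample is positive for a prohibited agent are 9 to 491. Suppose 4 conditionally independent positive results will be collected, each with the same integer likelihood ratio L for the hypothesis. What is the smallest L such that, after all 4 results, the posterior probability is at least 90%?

Prior odds = 9/491.
Target odds = 0.9/0.1 = 9.
Need L⁴ ≥ 9 ÷ (9/491) = 491.
4⁴ = 256 < 491 ≤ 625 = 5⁴, so L = 5.

5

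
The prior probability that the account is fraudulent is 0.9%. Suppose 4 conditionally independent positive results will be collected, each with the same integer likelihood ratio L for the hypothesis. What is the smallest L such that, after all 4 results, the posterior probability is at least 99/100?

Prior odds = 0.009/0.991 = 9/991.
Target odds = 0.99/0.01 = 99.
Need L⁴ ≥ 99 ÷ (9/991) = 10901.
10⁴ = 10000 < 10901 ≤ 14641 = 11⁴, so L = 11.

11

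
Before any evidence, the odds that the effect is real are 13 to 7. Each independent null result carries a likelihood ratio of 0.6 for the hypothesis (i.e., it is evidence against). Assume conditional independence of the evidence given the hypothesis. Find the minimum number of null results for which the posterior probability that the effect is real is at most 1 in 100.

11

Prior odds = 13/7.
Likelihood ratio per null result = 0.6.
Target posterior odds = 0.01/0.99 = 1/99.
Need (13/7) × 0.6ⁿ ≤ 1/99, i.e. 0.6ⁿ ≤ 7/1287.
0.6¹⁰ = 59049/9765625 is still above 7/1287 but 0.6¹¹ = 177147/48828125 is at or below it, so n = 11.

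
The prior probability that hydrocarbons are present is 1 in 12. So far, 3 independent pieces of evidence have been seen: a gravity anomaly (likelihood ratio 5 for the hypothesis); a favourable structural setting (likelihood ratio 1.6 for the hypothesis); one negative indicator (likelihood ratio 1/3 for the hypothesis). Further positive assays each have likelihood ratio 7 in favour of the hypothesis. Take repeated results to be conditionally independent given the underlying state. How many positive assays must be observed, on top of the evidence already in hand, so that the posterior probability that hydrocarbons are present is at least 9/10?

Prior odds = (1/12)/(11/12) = 1/11.
Combined Bayes factor of the evidence already in hand = 5 × 1.6 × (1/3) = 8/3.
Odds after that evidence = (1/11) × 8/3 = 8/33.
Target odds = 0.9/0.1 = 9.
Need 7ⁿ ≥ 9 ÷ (8/33) = 37.125.
7¹ = 7 falls short of 37.125 but 7² = 49 reaches it, so n = 2.

2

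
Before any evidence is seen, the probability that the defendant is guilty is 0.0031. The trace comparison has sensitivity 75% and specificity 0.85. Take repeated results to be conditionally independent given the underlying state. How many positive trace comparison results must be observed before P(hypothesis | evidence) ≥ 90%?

Prior odds = 0.0031/0.9969 = 31/9969.
False-positive rate = 1 − 0.85 = 0.15; likelihood ratio of a positive = 0.75/0.15 = 5.
Target odds: 0.9 ÷ 0.1 = 9.
Require 5ⁿ ≥ 9 ÷ (31/9969) = 89721/31.
5⁴ = 625 falls short of 89721/31 but 5⁵ = 3125 reaches it, so n = 5.

5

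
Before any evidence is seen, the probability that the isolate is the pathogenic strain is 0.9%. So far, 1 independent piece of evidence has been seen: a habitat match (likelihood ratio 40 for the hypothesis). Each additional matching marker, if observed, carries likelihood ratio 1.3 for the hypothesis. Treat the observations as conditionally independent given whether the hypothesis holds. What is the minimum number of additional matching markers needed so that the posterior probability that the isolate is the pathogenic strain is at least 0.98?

Prior odds = 0.009/0.991 = 9/991.
Bayes factor of the evidence already in hand = 40.
Odds after that evidence = (9/991) × 40 = 360/991.
Target odds = 0.98/0.02 = 49.
Need 1.3ⁿ ≥ 49 ÷ (360/991) = 48559/360.
1.3¹⁸ ≈112.455 falls short of 48559/360 but 1.3¹⁹ ≈146.192 reaches it, so n = 19.

19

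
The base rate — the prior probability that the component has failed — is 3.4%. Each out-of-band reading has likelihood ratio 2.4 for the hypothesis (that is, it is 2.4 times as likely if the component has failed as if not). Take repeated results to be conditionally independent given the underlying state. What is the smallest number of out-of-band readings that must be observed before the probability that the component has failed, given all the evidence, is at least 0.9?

7

Prior odds: 0.034 ÷ 0.966 = 17/483.
Likelihood ratio per out-of-band reading = 2.4.
Target posterior odds = 0.9/0.1 = 9.
Require 2.4ⁿ ≥ 9 ÷ (17/483) = 4347/17.
2.4⁶ = 2985984/15625 falls short of 4347/17 but 2.4⁷ = 35831808/78125 reaches it, so n = 7.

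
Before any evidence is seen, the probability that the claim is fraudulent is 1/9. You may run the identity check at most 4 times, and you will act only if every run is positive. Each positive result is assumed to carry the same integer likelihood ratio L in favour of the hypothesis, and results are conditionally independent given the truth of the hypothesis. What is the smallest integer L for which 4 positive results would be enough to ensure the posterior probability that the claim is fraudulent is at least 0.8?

3

Prior odds = (1/9)/(8/9) = 0.125.
Target odds = 0.8/0.2 = 4.
Need L⁴ ≥ 4 ÷ 0.125 = 32.
2⁴ = 16 < 32 ≤ 81 = 3⁴, so L = 3.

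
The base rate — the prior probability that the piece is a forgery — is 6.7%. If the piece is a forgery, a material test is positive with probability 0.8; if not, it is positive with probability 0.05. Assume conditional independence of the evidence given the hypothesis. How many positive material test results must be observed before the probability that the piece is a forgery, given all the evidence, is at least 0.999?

Prior odds = 0.067/0.933 = 67/933.
Likelihood ratio of a positive = 0.8/0.05 = 16.
Target posterior odds = 0.999/0.001 = 999.
Need (67/933) × 16ⁿ ≥ 999, i.e. 16ⁿ ≥ 932067/67.
16³ = 4096 falls short of 932067/67 but 16⁴ = 65536 reaches it, so n = 4.

4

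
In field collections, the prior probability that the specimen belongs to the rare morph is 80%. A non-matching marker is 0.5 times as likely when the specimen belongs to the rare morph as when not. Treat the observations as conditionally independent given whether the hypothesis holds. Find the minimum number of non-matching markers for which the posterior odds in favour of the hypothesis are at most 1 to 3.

4

Prior odds: 0.8 ÷ 0.2 = 4.
Likelihood ratio per non-matching marker = 0.5.
Target odds = 1/3.
Require 0.5ⁿ ≤ 1/3 ÷ 4 = 1/12.
0.5³ = 0.125 is still above 1/12 but 0.5⁴ = 0.0625 is at or below it, so n = 4.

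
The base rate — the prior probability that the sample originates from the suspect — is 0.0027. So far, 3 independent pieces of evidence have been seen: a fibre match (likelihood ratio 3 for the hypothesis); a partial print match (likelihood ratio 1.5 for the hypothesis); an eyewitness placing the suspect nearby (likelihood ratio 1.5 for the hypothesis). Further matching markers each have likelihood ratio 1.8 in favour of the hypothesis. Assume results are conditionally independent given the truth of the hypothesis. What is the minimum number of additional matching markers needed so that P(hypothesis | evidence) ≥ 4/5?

Prior odds = 0.0027/0.9973 = 27/9973.
Combined Bayes factor of the evidence already in hand = 3 × 1.5 × 1.5 = 6.75.
Odds after that evidence = (27/9973) × 6.75 = 729/39892.
Target odds = 0.8/0.2 = 4.
Need 1.8ⁿ ≥ 4 ÷ (729/39892) = 159568/729.
1.8⁹ = 387420489/1953125 falls short of 159568/729 but 1.8¹⁰ ≈357.047 reaches it, so n = 10.

10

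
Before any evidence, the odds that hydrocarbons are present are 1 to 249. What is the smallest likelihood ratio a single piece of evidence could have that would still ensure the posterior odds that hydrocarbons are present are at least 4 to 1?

996

Prior odds = 1/249.
Target odds = 4.
Required Bayes factor = 4 ÷ (1/249) = 996.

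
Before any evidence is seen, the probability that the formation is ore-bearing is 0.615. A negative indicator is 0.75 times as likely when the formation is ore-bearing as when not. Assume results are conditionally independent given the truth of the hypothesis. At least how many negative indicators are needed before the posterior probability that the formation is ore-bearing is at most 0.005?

21

Prior odds = 0.615/0.385 = 123/77.
Likelihood ratio per negative indicator = 0.75.
Target posterior odds = 0.005/0.995 = 1/199.
Need (123/77) × 0.75ⁿ ≤ 1/199, i.e. 0.75ⁿ ≤ 77/24477.
0.75²⁰ ≈0.00317121 is still above 77/24477 but 0.75²¹ ≈0.00237841 is at or below it, so n = 21.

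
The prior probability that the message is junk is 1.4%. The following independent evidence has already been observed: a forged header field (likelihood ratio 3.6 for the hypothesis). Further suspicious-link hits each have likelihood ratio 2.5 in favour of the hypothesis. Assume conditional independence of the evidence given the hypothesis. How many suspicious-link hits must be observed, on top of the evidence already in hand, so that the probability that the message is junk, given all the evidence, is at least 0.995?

Prior odds = 0.014/0.986 = 7/493.
Bayes factor of the evidence already in hand = 3.6.
Odds after that evidence = (7/493) × 3.6 = 126/2465.
Target odds = 0.995/0.005 = 199.
Need 2.5ⁿ ≥ 199 ÷ (126/2465) = 490535/126.
2.5⁹ = 1953125/512 falls short of 490535/126 but 2.5¹⁰ = 9765625/1024 reaches it, so n = 10.

10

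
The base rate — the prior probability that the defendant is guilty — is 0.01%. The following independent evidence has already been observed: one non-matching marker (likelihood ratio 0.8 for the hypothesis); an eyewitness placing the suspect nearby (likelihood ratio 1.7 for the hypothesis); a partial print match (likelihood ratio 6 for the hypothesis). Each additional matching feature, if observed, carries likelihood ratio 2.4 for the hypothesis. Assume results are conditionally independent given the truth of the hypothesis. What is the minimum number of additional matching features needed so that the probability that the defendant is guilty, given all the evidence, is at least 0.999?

17

Prior odds = 0.0001/0.9999 = 1/9999.
Combined Bayes factor of the evidence already in hand = 0.8 × 1.7 × 6 = 8.16.
Odds after that evidence = (1/9999) × 8.16 = 68/83325.
Target odds = 0.999/0.001 = 999.
Need 2.4ⁿ ≥ 999 ÷ (68/83325) = 83241675/68.
2.4¹⁶ ≈1.21166e+06 falls short of 83241675/68 but 2.4¹⁷ ≈2.90798e+06 reaches it, so n = 17.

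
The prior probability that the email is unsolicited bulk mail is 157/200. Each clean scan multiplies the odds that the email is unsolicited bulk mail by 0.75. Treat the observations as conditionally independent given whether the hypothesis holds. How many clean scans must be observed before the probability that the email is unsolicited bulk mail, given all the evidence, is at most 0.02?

Prior odds = 0.785/0.215 = 157/43.
Likelihood ratio per clean scan = 0.75.
Target odds: 0.02 ÷ 0.98 = 1/49.
Require 0.75ⁿ ≤ 1/49 ÷ (157/43) = 43/7693.
0.75¹⁸ ≈0.00563771 is still above 43/7693 but 0.75¹⁹ ≈0.00422828 is at or below it, so n = 19.

19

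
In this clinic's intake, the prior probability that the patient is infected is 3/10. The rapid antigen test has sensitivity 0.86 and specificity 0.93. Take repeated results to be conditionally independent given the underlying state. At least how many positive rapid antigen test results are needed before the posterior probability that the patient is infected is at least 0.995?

3

Prior odds: 0.3 ÷ 0.7 = 3/7.
False-positive rate = 1 − 0.93 = 0.07; likelihood ratio of a positive = 0.86/0.07 = 86/7.
Target odds: 0.995 ÷ 0.005 = 199.
Require (86/7)ⁿ ≥ 199 ÷ (3/7) = 1393/3.
(86/7)² = 7396/49 falls short of 1393/3 but (86/7)³ = 636056/343 reaches it, so n = 3.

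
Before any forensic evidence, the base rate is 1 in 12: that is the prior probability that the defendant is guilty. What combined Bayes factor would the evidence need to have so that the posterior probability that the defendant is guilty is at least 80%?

44

Prior odds = (1/12)/(11/12) = 1/11.
Target odds = 0.8/0.2 = 4.
Required Bayes factor = 4 ÷ (1/11) = 44.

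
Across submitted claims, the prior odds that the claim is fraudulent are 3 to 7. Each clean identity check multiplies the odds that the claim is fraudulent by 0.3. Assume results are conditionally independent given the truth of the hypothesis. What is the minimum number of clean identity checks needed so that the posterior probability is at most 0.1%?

6

Prior odds = 3/7.
Likelihood ratio per clean identity check = 0.3.
Target posterior odds = 0.001/0.999 = 1/999.
Need (3/7) × 0.3ⁿ ≤ 1/999, i.e. 0.3ⁿ ≤ 7/2997.
0.3⁵ = 243/100000 is still above 7/2997 but 0.3⁶ = 729/1000000 is at or below it, so n = 6.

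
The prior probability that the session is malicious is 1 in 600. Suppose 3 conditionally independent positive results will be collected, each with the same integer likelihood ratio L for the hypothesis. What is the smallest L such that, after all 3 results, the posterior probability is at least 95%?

Prior odds = (1/600)/(599/600) = 1/599.
Target odds = 0.95/0.05 = 19.
Need L³ ≥ 19 ÷ (1/599) = 11381.
22³ = 10648 < 11381 ≤ 12167 = 23³, so L = 23.

23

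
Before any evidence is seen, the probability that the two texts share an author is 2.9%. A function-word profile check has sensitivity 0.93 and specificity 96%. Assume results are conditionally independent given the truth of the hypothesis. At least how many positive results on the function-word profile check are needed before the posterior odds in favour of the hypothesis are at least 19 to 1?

3

Prior odds = 0.029/0.971 = 29/971.
False-positive rate = 1 − 0.96 = 0.04; likelihood ratio of a positive = 0.93/0.04 = 23.25.
Target odds = 19.
Require 23.25ⁿ ≥ 19 ÷ (29/971) = 18449/29.
23.25² = 540.5625 falls short of 18449/29 but 23.25³ = 804357/64 reaches it, so n = 3.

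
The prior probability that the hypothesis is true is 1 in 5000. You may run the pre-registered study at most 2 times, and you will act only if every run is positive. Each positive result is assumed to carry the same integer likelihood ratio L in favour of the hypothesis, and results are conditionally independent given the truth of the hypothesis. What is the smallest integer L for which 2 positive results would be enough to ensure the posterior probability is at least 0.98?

495

Prior odds = 0.0002/0.9998 = 1/4999.
Target odds = 0.98/0.02 = 49.
Need L² ≥ 49 ÷ (1/4999) = 244951.
494² = 244036 < 244951 ≤ 245025 = 495², so L = 495.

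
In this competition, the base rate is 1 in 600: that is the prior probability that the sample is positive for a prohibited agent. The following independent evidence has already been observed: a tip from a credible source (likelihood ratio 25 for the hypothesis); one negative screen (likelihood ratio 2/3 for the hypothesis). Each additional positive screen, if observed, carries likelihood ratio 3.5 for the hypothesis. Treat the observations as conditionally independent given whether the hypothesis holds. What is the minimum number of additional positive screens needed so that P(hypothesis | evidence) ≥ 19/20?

6

Prior odds = (1/600)/(599/600) = 1/599.
Combined Bayes factor of the evidence already in hand = 25 × (2/3) = 50/3.
Odds after that evidence = (1/599) × 50/3 = 50/1797.
Target odds = 0.95/0.05 = 19.
Need 3.5ⁿ ≥ 19 ÷ (50/1797) = 682.86.
3.5⁵ = 525.21875 falls short of 682.86 but 3.5⁶ = 1838.265625 reaches it, so n = 6.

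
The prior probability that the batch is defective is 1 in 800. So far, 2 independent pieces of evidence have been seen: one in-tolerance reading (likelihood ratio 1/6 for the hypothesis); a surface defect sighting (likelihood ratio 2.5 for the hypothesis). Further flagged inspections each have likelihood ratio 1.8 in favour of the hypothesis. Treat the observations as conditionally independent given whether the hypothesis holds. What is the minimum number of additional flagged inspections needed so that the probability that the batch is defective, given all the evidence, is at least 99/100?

Prior odds = 0.00125/0.99875 = 1/799.
Combined Bayes factor of the evidence already in hand = (1/6) × 2.5 = 5/12.
Odds after that evidence = (1/799) × 5/12 = 5/9588.
Target odds = 0.99/0.01 = 99.
Need 1.8ⁿ ≥ 99 ÷ (5/9588) = 189842.4.
1.8²⁰ ≈127482 falls short of 189842.4 but 1.8²¹ ≈229468 reaches it, so n = 21.

21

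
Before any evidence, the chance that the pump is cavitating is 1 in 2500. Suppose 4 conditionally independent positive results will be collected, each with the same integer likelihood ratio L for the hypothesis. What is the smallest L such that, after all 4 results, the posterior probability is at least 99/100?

23

Prior odds = 0.0004/0.9996 = 1/2499.
Target odds = 0.99/0.01 = 99.
Need L⁴ ≥ 99 ÷ (1/2499) = 247401.
22⁴ = 234256 < 247401 ≤ 279841 = 23⁴, so L = 23.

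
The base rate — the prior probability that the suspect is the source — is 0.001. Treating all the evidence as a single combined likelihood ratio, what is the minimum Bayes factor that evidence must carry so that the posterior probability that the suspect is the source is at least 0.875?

6993

Prior odds = 0.001/0.999 = 1/999.
Target odds = 0.875/0.125 = 7.
Required Bayes factor = 7 ÷ (1/999) = 6993.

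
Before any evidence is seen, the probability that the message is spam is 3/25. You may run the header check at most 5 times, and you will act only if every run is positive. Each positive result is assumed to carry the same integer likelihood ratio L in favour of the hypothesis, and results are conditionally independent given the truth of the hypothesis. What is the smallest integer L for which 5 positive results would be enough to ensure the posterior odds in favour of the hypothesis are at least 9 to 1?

Prior odds = 0.12/0.88 = 3/22.
Target odds = 9.
Need L⁵ ≥ 9 ÷ (3/22) = 66.
2⁵ = 32 < 66 ≤ 243 = 3⁵, so L = 3.

3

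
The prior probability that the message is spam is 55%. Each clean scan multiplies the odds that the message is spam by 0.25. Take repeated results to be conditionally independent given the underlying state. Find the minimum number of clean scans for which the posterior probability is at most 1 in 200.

Prior odds = 0.55/0.45 = 11/9.
Likelihood ratio per clean scan = 0.25.
Target odds: 0.005 ÷ 0.995 = 1/199.
Require 0.25ⁿ ≤ 1/199 ÷ (11/9) = 9/2189.
0.25³ = 0.015625 is still above 9/2189 but 0.25⁴ = 0.00390625 is at or below it, so n = 4.

4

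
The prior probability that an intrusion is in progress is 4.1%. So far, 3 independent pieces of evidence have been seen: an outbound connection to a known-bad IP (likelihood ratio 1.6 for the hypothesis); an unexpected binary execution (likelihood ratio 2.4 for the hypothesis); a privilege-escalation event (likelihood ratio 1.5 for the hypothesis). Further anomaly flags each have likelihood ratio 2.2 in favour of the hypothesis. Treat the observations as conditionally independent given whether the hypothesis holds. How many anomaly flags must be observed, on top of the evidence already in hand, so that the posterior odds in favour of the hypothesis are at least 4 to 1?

Prior odds = 0.041/0.959 = 41/959.
Combined Bayes factor of the evidence already in hand = 1.6 × 2.4 × 1.5 = 5.76.
Odds after that evidence = (41/959) × 5.76 = 5904/23975.
Target odds = 4.
Need 2.2ⁿ ≥ 4 ÷ (5904/23975) = 23975/1476.
2.2³ = 10.648 falls short of 23975/1476 but 2.2⁴ = 23.4256 reaches it, so n = 4.

4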